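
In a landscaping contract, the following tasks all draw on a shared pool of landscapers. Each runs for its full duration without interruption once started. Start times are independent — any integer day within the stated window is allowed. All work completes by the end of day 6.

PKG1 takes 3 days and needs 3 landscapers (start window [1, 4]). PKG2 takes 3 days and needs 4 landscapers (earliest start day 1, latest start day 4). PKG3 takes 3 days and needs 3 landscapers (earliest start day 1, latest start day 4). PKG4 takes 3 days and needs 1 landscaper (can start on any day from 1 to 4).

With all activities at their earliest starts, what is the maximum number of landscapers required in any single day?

11

Early-start schedule: PKG1@1, PKG2@1, PKG3@1, PKG4@1.
Load per day: day 1: 11, day 2: 11, day 3: 11, day 4: 0, day 5: 0, day 6: 0.
Peak is 11.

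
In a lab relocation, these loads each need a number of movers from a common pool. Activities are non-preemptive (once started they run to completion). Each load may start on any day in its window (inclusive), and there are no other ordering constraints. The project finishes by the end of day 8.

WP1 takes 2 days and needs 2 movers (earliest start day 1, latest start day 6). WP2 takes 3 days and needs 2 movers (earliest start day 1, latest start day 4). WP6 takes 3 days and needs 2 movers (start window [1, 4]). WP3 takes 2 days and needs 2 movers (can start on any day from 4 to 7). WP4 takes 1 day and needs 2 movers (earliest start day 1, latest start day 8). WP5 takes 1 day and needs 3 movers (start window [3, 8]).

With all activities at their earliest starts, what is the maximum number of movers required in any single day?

8

Early-start schedule: WP1@1, WP2@1, WP6@1, WP3@4, WP4@1, WP5@3.
Load per day: day 1: 8, day 2: 6, day 3: 7, day 4: 2, day 5: 2, day 6: 0, day 7: 0, day 8: 0.
Peak is 8.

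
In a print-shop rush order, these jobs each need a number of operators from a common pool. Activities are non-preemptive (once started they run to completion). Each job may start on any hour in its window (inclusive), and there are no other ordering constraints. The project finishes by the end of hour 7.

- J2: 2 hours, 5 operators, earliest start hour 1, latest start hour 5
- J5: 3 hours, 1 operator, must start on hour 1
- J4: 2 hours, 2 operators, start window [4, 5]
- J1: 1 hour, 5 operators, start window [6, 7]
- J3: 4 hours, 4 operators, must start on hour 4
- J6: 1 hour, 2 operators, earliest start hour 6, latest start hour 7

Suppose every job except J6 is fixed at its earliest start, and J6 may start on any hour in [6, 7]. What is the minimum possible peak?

J6@6: h1:6  h2:6  h3:1  h4:6  h5:6  h6:11  h7:4 → peak 11
J6@7: h1:6  h2:6  h3:1  h4:6  h5:6  h6:9  h7:6 → peak 9
Best is J6@7, peak 9.

9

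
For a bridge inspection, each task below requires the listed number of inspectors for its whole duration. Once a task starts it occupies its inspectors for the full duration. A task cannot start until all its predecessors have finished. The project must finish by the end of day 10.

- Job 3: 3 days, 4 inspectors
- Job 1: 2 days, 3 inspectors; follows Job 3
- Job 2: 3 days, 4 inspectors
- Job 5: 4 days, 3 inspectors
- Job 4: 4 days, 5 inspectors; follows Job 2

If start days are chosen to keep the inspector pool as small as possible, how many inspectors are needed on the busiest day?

Early-start (Job 3@1, Job 1@4, Job 2@1, Job 5@1, Job 4@4) gives peak 11: d1:11  d2:11  d3:11  d4:11  d5:8  d6:5  d7:5  d8:0  d9:0  d10:0.
Shift Job 1→5, Job 2→4, Job 4→7.
Schedule Job 3@1, Job 1@5, Job 2@4, Job 5@1, Job 4@7: d1:7  d2:7  d3:7  d4:7  d5:7  d6:7  d7:5  d8:5  d9:5  d10:5 — peak 7.
Total inspector-days = 62 over 10 days ⇒ peak ≥ ⌈62/10⌉ = 7, so 7 is optimal.

7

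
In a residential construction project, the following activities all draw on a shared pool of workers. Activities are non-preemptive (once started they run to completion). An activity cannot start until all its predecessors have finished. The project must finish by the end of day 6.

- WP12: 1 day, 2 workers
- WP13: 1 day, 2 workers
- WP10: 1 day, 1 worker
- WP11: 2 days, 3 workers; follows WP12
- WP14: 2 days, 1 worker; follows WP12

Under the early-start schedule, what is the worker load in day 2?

4

At early start, day 2 has: WP11, WP14.
Demand: 3 + 1 = 4.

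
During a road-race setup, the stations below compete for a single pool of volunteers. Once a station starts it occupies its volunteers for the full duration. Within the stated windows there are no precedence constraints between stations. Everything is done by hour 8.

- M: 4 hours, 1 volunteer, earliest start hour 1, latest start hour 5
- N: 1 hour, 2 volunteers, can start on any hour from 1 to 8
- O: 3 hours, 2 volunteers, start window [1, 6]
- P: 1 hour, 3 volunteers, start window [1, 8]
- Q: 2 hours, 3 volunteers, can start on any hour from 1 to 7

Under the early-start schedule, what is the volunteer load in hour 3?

At early start, hour 3 has: M, O.
Demand: 1 + 2 = 3.

3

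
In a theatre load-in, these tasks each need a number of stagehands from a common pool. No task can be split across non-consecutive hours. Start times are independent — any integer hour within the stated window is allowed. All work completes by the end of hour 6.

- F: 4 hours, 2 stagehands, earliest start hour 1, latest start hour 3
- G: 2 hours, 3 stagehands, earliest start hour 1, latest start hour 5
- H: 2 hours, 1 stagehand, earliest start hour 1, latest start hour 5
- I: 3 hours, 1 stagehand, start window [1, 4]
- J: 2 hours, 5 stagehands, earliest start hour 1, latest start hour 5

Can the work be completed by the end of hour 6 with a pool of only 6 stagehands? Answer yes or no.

Schedule F@1, G@1, H@1, I@3, J@5: h1:6  h2:6  h3:3  h4:3  h5:6  h6:5 — peak 6 ≤ 6.

yes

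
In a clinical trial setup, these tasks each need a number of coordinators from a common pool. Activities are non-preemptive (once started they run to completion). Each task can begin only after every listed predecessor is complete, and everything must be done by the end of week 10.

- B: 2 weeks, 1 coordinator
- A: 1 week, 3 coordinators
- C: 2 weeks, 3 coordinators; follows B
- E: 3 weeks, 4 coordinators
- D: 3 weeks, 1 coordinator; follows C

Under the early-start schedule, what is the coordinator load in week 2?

5

At early start, week 2 has: B, E.
Demand: 1 + 4 = 5.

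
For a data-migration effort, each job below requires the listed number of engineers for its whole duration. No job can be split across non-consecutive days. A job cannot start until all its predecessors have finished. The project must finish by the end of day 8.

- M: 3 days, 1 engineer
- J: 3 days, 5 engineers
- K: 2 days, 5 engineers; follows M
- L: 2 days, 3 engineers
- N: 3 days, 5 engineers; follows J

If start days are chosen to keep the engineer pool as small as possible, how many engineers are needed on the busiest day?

8

Early-start (M@1, J@1, K@4, L@1, N@4) gives peak 10: d1:9  d2:9  d3:6  d4:10  d5:10  d6:5  d7:0  d8:0.
Shift L→4, N→6.
Schedule M@1, J@1, K@4, L@4, N@6: d1:6  d2:6  d3:6  d4:8  d5:8  d6:5  d7:5  d8:5 — peak 8.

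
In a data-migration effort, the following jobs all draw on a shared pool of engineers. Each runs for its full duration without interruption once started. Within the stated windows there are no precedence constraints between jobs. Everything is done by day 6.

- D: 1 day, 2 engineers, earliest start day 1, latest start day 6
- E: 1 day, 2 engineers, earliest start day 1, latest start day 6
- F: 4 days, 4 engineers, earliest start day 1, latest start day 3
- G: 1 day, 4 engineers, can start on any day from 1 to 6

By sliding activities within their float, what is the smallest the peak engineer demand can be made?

Early-start (D@1, E@1, F@1, G@1) gives peak 12: d1:12  d2:4  d3:4  d4:4  d5:0  d6:0.
Shift F→2, G→6.
Schedule D@1, E@1, F@2, G@6: d1:4  d2:4  d3:4  d4:4  d5:4  d6:4 — peak 4.
Total engineer-days = 24 over 6 days ⇒ peak ≥ ⌈24/6⌉ = 4, so 4 is optimal.

4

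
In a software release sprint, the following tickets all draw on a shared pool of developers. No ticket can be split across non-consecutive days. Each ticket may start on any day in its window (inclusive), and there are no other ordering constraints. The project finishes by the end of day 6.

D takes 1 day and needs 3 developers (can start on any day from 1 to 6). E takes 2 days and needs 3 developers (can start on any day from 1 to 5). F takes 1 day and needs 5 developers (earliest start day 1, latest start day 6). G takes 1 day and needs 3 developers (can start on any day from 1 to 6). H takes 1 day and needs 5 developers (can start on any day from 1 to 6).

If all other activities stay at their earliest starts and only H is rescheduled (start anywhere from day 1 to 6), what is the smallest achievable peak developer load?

H@1: d1:19  d2:3  d3:0  d4:0  d5:0  d6:0 → peak 19
H@2: d1:14  d2:8  d3:0  d4:0  d5:0  d6:0 → peak 14
H@3: d1:14  d2:3  d3:5  d4:0  d5:0  d6:0 → peak 14
H@4: d1:14  d2:3  d3:0  d4:5  d5:0  d6:0 → peak 14
H@5: d1:14  d2:3  d3:0  d4:0  d5:5  d6:0 → peak 14
H@6: d1:14  d2:3  d3:0  d4:0  d5:0  d6:5 → peak 14
Best is H@2, peak 14.

14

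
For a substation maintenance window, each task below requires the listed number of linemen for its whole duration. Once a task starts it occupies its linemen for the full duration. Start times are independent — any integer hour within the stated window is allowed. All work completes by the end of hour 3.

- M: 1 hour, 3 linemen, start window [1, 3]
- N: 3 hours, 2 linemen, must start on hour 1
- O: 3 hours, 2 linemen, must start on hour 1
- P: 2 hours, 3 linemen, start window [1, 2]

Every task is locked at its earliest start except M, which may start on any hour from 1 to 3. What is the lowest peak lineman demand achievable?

7

M@1: h1:10  h2:7  h3:4 → peak 10
M@2: h1:7  h2:10  h3:4 → peak 10
M@3: h1:7  h2:7  h3:7 → peak 7
Best is M@3, peak 7.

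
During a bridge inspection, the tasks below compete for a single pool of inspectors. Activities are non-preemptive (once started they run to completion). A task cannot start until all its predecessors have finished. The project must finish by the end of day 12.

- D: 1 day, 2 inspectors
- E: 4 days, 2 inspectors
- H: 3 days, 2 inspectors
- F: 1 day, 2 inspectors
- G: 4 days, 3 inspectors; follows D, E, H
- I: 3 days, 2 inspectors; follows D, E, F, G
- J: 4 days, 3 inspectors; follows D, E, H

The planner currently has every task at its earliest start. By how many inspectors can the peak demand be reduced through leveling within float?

3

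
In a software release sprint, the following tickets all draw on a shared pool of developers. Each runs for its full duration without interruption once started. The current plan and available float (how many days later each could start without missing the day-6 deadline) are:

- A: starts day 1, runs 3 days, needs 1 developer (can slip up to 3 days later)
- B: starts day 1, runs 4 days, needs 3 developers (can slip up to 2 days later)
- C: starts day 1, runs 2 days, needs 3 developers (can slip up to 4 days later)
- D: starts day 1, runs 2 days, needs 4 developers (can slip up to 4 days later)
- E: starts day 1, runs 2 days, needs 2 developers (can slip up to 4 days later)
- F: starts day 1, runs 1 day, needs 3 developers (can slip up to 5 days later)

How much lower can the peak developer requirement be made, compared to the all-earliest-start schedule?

9

Early-start peak: d1:16  d2:13  d3:4  d4:3  d5:0  d6:0 ⇒ 16.
Leveled (A@1, B@1, C@1, D@4, E@5, F@3): d1:7  d2:7  d3:7  d4:7  d5:6  d6:2 ⇒ 7.
Reduction 16 − 7 = 9.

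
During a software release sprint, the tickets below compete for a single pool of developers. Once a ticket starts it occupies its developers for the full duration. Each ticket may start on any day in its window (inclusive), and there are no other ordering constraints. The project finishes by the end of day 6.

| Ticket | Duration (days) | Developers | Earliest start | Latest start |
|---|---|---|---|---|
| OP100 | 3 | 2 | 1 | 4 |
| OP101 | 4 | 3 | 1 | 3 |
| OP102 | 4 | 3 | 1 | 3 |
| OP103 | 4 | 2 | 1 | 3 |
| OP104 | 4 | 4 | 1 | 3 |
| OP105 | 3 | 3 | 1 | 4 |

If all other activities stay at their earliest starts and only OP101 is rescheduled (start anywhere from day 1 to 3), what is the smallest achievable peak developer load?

17

OP101@1: d1:17  d2:17  d3:17  d4:12  d5:0  d6:0 → peak 17
OP101@2: d1:14  d2:17  d3:17  d4:12  d5:3  d6:0 → peak 17
OP101@3: d1:14  d2:14  d3:17  d4:12  d5:3  d6:3 → peak 17
Best is OP101@1, peak 17.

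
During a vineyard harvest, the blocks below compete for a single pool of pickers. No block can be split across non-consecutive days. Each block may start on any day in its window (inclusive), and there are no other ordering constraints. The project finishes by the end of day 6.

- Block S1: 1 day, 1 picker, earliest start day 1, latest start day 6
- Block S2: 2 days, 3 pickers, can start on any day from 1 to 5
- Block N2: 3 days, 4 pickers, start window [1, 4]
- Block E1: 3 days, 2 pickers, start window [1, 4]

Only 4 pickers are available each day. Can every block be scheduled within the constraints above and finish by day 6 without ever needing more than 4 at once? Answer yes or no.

no

Total picker-days = 25; over 6 days the average is 25/6 > 4, so some day must exceed 4.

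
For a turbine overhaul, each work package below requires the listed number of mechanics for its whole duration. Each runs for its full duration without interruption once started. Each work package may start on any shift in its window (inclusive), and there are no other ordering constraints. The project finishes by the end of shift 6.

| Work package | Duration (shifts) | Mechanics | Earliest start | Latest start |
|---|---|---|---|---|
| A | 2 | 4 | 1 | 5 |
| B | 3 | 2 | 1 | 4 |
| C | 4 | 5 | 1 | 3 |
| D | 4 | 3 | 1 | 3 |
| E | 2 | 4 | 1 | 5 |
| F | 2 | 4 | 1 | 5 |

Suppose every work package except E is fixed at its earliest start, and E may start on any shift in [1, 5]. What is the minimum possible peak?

E@1: s1:22  s2:22  s3:10  s4:8  s5:0  s6:0 → peak 22
E@2: s1:18  s2:22  s3:14  s4:8  s5:0  s6:0 → peak 22
E@3: s1:18  s2:18  s3:14  s4:12  s5:0  s6:0 → peak 18
E@4: s1:18  s2:18  s3:10  s4:12  s5:4  s6:0 → peak 18
E@5: s1:18  s2:18  s3:10  s4:8  s5:4  s6:4 → peak 18
Best is E@3, peak 18.

18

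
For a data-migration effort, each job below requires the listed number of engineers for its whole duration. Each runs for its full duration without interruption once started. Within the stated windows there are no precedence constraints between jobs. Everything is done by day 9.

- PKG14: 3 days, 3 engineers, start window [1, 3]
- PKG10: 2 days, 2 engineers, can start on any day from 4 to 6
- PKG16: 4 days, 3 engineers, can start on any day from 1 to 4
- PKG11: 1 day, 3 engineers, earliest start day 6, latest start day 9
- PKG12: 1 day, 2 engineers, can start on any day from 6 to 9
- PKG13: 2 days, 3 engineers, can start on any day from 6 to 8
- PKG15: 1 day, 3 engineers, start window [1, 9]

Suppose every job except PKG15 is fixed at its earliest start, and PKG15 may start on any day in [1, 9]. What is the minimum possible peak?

PKG15@1: d1:9  d2:6  d3:6  d4:5  d5:2  d6:8  d7:3  d8:0  d9:0 → peak 9
PKG15@2: d1:6  d2:9  d3:6  d4:5  d5:2  d6:8  d7:3  d8:0  d9:0 → peak 9
PKG15@3: d1:6  d2:6  d3:9  d4:5  d5:2  d6:8  d7:3  d8:0  d9:0 → peak 9
PKG15@4: d1:6  d2:6  d3:6  d4:8  d5:2  d6:8  d7:3  d8:0  d9:0 → peak 8
PKG15@5: d1:6  d2:6  d3:6  d4:5  d5:5  d6:8  d7:3  d8:0  d9:0 → peak 8
PKG15@6: d1:6  d2:6  d3:6  d4:5  d5:2  d6:11  d7:3  d8:0  d9:0 → peak 11
PKG15@7: d1:6  d2:6  d3:6  d4:5  d5:2  d6:8  d7:6  d8:0  d9:0 → peak 8
PKG15@8: d1:6  d2:6  d3:6  d4:5  d5:2  d6:8  d7:3  d8:3  d9:0 → peak 8
PKG15@9: d1:6  d2:6  d3:6  d4:5  d5:2  d6:8  d7:3  d8:0  d9:3 → peak 8
Best is PKG15@4, peak 8.

8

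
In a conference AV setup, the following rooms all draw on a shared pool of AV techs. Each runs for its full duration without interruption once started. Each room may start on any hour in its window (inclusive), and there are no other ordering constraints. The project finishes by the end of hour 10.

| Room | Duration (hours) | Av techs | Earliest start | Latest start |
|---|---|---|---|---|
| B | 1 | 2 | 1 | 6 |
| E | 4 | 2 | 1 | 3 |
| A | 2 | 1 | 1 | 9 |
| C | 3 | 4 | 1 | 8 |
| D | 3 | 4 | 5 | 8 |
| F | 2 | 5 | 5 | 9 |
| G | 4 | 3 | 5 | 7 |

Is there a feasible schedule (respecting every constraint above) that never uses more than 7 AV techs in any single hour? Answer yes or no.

Schedule B@1, E@1, A@1, C@2, D@5, F@9, G@5: h1:5  h2:7  h3:6  h4:6  h5:7  h6:7  h7:7  h8:3  h9:5  h10:5 — peak 7 ≤ 7.

yes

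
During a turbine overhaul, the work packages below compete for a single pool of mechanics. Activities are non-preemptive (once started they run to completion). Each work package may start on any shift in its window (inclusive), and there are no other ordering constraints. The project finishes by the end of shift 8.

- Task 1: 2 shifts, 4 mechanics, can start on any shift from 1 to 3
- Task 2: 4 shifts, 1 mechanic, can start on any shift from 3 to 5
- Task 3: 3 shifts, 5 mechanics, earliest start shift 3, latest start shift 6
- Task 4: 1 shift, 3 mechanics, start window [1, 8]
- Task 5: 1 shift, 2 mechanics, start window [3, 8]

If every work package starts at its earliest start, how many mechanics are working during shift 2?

4

At early start, shift 2 has: Task 1.
Demand: 4 = 4.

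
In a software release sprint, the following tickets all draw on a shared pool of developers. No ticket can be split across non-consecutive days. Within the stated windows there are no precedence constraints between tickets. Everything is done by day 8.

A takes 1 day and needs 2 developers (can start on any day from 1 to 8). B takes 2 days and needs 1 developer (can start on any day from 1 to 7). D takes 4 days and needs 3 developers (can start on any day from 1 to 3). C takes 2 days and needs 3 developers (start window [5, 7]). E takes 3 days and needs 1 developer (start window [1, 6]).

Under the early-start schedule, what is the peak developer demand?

7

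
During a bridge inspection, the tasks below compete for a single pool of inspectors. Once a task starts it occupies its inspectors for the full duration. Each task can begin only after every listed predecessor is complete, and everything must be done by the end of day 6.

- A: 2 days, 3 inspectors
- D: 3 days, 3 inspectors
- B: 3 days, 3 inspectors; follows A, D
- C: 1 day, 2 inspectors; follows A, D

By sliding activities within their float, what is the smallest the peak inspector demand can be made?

6

Schedule A@1, D@1, B@4, C@4: d1:6  d2:6  d3:3  d4:5  d5:3  d6:3 — peak 6.
No arrangement of the 6 feasible schedules does better.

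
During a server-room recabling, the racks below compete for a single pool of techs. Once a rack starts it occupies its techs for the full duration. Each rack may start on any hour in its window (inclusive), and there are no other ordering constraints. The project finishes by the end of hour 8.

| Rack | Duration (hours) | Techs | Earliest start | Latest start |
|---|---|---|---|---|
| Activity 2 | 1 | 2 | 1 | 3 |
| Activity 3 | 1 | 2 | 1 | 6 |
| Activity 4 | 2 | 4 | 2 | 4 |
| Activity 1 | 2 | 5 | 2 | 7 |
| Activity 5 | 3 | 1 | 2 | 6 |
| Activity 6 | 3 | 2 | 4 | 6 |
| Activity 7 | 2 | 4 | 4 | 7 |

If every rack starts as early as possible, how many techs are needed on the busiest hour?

10

Early-start schedule: Activity 2@1, Activity 3@1, Activity 4@2, Activity 1@2, Activity 5@2, Activity 6@4, Activity 7@4.
Load per hour: hour 1: 4, hour 2: 10, hour 3: 10, hour 4: 7, hour 5: 6, hour 6: 2, hour 7: 0, hour 8: 0.
Peak is 10.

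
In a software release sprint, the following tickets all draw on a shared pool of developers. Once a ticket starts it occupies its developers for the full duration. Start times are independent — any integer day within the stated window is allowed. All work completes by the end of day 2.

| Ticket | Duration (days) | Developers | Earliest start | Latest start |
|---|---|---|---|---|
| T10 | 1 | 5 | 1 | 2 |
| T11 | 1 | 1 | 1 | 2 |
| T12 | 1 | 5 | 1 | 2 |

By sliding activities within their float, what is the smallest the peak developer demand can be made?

6

Early-start (T10@1, T11@1, T12@1) gives peak 11: d1:11  d2:0.
Shift T12→2.
Schedule T10@1, T11@1, T12@2: d1:6  d2:5 — peak 6.
Total developer-days = 11 over 2 days ⇒ peak ≥ ⌈11/2⌉ = 6, so 6 is optimal.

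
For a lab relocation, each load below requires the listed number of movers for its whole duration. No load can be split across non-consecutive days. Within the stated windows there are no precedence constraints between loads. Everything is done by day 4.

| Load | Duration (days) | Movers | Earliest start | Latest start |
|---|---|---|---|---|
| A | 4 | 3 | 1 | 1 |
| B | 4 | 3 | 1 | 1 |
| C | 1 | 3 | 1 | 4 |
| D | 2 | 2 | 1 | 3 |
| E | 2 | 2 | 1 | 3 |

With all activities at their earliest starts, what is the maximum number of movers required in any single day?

13

Early-start schedule: A@1, B@1, C@1, D@1, E@1.
Load per day: day 1: 13, day 2: 10, day 3: 6, day 4: 6.
Peak is 13.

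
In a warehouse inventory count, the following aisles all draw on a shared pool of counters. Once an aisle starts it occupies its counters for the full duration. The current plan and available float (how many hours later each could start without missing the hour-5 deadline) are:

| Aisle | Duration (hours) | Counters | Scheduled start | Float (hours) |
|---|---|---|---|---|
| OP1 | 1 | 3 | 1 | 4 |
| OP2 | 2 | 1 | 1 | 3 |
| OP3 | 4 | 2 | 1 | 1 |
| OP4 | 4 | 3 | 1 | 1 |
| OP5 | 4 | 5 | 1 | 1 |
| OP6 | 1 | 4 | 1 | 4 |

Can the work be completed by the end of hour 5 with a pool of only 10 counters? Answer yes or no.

no

The minimum achievable peak is 11; 10 < 11, so no feasible schedule stays within the cap.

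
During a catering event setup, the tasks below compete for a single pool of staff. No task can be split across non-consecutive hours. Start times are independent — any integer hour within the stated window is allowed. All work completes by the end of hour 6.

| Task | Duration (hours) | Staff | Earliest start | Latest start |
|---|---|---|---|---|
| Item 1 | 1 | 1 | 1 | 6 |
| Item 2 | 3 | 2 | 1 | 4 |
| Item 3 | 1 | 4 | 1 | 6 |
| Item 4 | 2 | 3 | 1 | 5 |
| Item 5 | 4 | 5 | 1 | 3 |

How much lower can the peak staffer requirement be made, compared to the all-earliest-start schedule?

Early-start peak: h1:15  h2:10  h3:7  h4:5  h5:0  h6:0 ⇒ 15.
Leveled (Item 1@1, Item 2@2, Item 3@5, Item 4@5, Item 5@1): h1:6  h2:7  h3:7  h4:7  h5:7  h6:3 ⇒ 7.
Reduction 15 − 7 = 8.

8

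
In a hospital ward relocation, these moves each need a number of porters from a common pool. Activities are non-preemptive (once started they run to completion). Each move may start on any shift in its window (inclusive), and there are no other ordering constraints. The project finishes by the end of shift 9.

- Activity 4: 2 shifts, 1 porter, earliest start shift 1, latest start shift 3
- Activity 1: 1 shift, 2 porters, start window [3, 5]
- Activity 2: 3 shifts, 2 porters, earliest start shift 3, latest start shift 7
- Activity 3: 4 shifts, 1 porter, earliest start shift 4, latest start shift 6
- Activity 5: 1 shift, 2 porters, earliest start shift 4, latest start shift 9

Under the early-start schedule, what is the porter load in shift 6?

1

At early start, shift 6 has: Activity 3.
Demand: 1 = 1.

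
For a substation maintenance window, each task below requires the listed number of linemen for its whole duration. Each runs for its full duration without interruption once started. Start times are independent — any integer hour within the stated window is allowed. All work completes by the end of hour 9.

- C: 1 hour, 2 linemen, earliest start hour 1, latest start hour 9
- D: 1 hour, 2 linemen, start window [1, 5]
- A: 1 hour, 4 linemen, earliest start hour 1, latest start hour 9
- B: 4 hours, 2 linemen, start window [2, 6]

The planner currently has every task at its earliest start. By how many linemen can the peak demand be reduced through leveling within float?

4

Early-start peak: h1:8  h2:2  h3:2  h4:2  h5:2  h6:0  h7:0  h8:0  h9:0 ⇒ 8.
Leveled (C@1, D@1, A@2, B@3): h1:4  h2:4  h3:2  h4:2  h5:2  h6:2  h7:0  h8:0  h9:0 ⇒ 4.
Reduction 8 − 4 = 4.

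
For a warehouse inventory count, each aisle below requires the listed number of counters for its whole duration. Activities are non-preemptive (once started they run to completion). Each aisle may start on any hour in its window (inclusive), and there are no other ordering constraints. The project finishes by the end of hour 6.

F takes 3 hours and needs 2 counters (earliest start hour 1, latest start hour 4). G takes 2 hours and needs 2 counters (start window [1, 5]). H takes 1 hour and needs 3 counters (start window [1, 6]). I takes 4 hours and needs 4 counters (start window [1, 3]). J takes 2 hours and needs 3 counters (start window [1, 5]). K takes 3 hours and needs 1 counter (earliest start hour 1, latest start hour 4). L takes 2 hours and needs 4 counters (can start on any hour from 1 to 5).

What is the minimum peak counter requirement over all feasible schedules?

8

Early-start (F@1, G@1, H@1, I@1, J@1, K@1, L@1) gives peak 19: h1:19  h2:16  h3:7  h4:4  h5:0  h6:0.
Shift H→4, J→5, K→3, L→5.
Schedule F@1, G@1, H@4, I@1, J@5, K@3, L@5: h1:8  h2:8  h3:7  h4:8  h5:8  h6:7 — peak 8.
Total counter-hours = 46 over 6 hours ⇒ peak ≥ ⌈46/6⌉ = 8, so 8 is optimal.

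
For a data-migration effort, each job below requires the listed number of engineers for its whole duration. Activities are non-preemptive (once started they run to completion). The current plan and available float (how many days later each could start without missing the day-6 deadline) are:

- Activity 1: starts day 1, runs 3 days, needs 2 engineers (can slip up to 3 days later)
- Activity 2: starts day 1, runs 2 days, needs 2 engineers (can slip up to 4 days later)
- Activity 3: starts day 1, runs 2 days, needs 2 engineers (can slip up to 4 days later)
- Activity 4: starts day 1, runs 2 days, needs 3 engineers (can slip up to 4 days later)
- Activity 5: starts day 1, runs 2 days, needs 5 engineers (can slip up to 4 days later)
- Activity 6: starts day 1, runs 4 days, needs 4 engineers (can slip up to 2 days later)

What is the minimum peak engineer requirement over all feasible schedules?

8

Early-start (Activity 1@1, Activity 2@1, Activity 3@1, Activity 4@1, Activity 5@1, Activity 6@1) gives peak 18: d1:18  d2:18  d3:6  d4:4  d5:0  d6:0.
Shift Activity 3→3, Activity 4→5, Activity 5→5.
Schedule Activity 1@1, Activity 2@1, Activity 3@3, Activity 4@5, Activity 5@5, Activity 6@1: d1:8  d2:8  d3:8  d4:6  d5:8  d6:8 — peak 8.
Total engineer-days = 46 over 6 days ⇒ peak ≥ ⌈46/6⌉ = 8, so 8 is optimal.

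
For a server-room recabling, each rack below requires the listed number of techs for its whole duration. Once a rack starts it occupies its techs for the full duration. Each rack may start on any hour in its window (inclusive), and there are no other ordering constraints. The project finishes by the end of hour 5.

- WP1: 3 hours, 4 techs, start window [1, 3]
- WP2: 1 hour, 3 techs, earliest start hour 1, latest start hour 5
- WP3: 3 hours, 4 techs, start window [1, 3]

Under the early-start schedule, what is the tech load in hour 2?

At early start, hour 2 has: WP1, WP3.
Demand: 4 + 4 = 8.

8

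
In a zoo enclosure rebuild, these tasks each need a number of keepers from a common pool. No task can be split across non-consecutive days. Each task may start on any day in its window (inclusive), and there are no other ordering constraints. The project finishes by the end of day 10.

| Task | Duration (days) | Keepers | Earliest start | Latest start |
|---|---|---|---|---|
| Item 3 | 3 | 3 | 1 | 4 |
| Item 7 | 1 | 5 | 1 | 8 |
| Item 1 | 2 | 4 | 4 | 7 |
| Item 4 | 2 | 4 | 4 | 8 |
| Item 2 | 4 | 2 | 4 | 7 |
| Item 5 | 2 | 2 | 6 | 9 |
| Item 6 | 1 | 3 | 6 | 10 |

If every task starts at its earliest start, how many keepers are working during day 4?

At early start, day 4 has: Item 1, Item 4, Item 2.
Demand: 4 + 4 + 2 = 10.

10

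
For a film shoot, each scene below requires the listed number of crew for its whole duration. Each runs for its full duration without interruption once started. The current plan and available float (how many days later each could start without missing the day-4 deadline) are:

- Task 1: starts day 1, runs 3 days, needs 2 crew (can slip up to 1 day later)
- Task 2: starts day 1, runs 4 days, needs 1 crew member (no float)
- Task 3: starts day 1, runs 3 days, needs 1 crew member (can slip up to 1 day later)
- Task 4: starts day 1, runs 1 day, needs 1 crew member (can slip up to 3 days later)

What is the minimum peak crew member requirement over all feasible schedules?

Early-start (Task 1@1, Task 2@1, Task 3@1, Task 4@1) gives peak 5: d1:5  d2:4  d3:4  d4:1.
Shift Task 4→4.
Schedule Task 1@1, Task 2@1, Task 3@1, Task 4@4: d1:4  d2:4  d3:4  d4:2 — peak 4.
Total crew member-days = 14 over 4 days ⇒ peak ≥ ⌈14/4⌉ = 4, so 4 is optimal.

4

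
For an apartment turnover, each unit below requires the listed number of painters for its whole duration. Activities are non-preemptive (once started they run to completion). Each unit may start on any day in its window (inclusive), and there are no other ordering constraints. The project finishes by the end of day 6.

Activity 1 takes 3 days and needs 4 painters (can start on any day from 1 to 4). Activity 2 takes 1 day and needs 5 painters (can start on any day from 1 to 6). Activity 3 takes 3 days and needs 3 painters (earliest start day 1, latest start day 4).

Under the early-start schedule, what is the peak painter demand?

12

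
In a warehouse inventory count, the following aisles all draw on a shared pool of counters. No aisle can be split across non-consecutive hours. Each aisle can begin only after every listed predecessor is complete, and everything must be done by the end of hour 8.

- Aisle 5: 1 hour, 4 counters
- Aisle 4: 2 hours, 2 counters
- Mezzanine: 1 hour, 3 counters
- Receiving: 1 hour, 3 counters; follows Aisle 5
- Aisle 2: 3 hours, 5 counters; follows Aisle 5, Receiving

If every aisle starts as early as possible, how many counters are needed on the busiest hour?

9

Early-start schedule: Aisle 5@1, Aisle 4@1, Mezzanine@1, Receiving@2, Aisle 2@3.
Load per hour: hour 1: 9, hour 2: 5, hour 3: 5, hour 4: 5, hour 5: 5, hour 6: 0, hour 7: 0, hour 8: 0.
Peak is 9.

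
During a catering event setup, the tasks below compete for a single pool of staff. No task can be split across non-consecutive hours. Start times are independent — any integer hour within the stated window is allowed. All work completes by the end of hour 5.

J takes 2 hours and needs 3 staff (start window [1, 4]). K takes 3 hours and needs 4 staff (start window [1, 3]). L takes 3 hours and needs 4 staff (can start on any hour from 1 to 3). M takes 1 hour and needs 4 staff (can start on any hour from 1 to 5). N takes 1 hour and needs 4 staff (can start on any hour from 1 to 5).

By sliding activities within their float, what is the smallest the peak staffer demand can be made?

Early-start (J@1, K@1, L@1, M@1, N@1) gives peak 19: h1:19  h2:11  h3:8  h4:0  h5:0.
Shift L→3, M→4, N→5.
Schedule J@1, K@1, L@3, M@4, N@5: h1:7  h2:7  h3:8  h4:8  h5:8 — peak 8.
Total staffer-hours = 38 over 5 hours ⇒ peak ≥ ⌈38/5⌉ = 8, so 8 is optimal.

8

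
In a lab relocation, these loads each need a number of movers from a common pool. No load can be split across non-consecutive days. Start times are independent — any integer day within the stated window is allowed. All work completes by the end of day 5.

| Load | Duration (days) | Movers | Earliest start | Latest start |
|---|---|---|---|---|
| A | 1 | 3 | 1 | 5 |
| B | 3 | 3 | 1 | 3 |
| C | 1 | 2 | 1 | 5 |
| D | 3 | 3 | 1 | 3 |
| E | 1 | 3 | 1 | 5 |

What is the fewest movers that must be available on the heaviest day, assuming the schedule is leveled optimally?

Early-start (A@1, B@1, C@1, D@1, E@1) gives peak 14: d1:14  d2:6  d3:6  d4:0  d5:0.
Shift C→2, D→3, E→4.
Schedule A@1, B@1, C@2, D@3, E@4: d1:6  d2:5  d3:6  d4:6  d5:3 — peak 6.
Total mover-days = 26 over 5 days ⇒ peak ≥ ⌈26/5⌉ = 6, so 6 is optimal.

6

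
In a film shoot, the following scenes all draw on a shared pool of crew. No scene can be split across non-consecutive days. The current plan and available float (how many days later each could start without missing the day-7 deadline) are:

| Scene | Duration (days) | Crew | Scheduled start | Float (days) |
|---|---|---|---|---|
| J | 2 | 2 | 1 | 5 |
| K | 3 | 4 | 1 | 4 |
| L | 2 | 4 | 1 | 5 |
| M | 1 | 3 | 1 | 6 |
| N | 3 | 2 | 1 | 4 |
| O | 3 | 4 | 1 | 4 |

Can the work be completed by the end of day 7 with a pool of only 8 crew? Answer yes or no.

Schedule J@1, K@1, L@3, M@4, N@5, O@5: d1:6  d2:6  d3:8  d4:7  d5:6  d6:6  d7:6 — peak 8 ≤ 8.

yes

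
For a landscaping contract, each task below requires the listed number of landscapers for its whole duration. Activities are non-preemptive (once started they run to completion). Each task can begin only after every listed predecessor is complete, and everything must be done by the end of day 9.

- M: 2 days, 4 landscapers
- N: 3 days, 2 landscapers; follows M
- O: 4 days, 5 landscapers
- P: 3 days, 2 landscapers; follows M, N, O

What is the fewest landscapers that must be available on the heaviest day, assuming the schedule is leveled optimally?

7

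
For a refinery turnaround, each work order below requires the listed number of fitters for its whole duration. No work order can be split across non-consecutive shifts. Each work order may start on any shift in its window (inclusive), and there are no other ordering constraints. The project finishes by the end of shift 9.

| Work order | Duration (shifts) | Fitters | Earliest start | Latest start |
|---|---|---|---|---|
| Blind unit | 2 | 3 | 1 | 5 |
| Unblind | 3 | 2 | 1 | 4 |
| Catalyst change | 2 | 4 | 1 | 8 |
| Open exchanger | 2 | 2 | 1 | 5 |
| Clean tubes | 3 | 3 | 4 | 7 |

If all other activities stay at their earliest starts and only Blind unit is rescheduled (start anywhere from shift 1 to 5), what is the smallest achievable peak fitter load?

Blind unit@1: s1:11  s2:11  s3:2  s4:3  s5:3  s6:3  s7:0  s8:0  s9:0 → peak 11
Blind unit@2: s1:8  s2:11  s3:5  s4:3  s5:3  s6:3  s7:0  s8:0  s9:0 → peak 11
Blind unit@3: s1:8  s2:8  s3:5  s4:6  s5:3  s6:3  s7:0  s8:0  s9:0 → peak 8
Blind unit@4: s1:8  s2:8  s3:2  s4:6  s5:6  s6:3  s7:0  s8:0  s9:0 → peak 8
Blind unit@5: s1:8  s2:8  s3:2  s4:3  s5:6  s6:6  s7:0  s8:0  s9:0 → peak 8
Best is Blind unit@3, peak 8.

8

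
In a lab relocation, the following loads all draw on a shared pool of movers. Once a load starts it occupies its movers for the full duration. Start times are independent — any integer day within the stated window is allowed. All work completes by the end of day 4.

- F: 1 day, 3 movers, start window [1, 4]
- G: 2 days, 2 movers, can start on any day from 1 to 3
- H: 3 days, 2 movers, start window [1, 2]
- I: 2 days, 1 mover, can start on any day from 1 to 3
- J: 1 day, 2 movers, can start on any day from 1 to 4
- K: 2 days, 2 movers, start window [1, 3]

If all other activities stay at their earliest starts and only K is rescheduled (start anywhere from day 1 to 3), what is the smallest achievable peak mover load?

10

K@1: d1:12  d2:7  d3:2  d4:0 → peak 12
K@2: d1:10  d2:7  d3:4  d4:0 → peak 10
K@3: d1:10  d2:5  d3:4  d4:2 → peak 10
Best is K@2, peak 10.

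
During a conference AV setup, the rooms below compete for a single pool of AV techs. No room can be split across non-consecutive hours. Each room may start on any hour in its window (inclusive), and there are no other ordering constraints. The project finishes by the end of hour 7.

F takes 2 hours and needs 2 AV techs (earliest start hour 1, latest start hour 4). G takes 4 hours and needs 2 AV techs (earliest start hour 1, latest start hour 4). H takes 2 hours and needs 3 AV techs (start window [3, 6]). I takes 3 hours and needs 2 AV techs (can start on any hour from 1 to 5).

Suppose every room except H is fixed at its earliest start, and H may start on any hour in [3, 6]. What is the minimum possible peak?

H@3: h1:6  h2:6  h3:7  h4:5  h5:0  h6:0  h7:0 → peak 7
H@4: h1:6  h2:6  h3:4  h4:5  h5:3  h6:0  h7:0 → peak 6
H@5: h1:6  h2:6  h3:4  h4:2  h5:3  h6:3  h7:0 → peak 6
H@6: h1:6  h2:6  h3:4  h4:2  h5:0  h6:3  h7:3 → peak 6
Best is H@4, peak 6.

6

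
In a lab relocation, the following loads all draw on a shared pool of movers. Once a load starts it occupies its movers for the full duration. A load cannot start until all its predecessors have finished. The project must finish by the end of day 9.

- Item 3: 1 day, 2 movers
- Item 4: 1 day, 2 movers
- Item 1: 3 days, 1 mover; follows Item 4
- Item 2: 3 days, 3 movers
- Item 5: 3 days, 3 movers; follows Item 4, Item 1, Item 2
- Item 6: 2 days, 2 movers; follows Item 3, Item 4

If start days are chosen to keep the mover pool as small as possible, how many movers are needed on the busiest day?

Early-start (Item 3@1, Item 4@1, Item 1@2, Item 2@1, Item 5@5, Item 6@2) gives peak 7: d1:7  d2:6  d3:6  d4:1  d5:3  d6:3  d7:3  d8:0  d9:0.
Shift Item 2→2, Item 6→8.
Schedule Item 3@1, Item 4@1, Item 1@2, Item 2@2, Item 5@5, Item 6@8: d1:4  d2:4  d3:4  d4:4  d5:3  d6:3  d7:3  d8:2  d9:2 — peak 4.
Total mover-days = 29 over 9 days ⇒ peak ≥ ⌈29/9⌉ = 4, so 4 is optimal.

4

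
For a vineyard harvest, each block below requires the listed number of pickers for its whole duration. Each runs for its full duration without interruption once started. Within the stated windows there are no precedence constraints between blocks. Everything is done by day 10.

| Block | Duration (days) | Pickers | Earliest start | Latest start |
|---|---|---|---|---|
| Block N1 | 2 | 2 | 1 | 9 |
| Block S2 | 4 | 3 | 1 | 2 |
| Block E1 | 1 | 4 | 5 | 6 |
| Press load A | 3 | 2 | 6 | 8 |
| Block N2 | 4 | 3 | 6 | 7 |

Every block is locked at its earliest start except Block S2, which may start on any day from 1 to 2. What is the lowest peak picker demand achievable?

Block S2@1: d1:5  d2:5  d3:3  d4:3  d5:4  d6:5  d7:5  d8:5  d9:3  d10:0 → peak 5
Block S2@2: d1:2  d2:5  d3:3  d4:3  d5:7  d6:5  d7:5  d8:5  d9:3  d10:0 → peak 7
Best is Block S2@1, peak 5.

5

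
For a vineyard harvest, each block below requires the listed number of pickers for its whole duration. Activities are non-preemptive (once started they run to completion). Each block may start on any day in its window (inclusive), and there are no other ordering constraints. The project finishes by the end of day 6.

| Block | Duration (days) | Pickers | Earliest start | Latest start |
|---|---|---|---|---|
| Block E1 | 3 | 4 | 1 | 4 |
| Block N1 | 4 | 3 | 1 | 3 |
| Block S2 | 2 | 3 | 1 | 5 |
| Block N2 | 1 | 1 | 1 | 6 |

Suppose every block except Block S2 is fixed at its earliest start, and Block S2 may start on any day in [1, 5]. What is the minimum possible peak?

8

Block S2@1: d1:11  d2:10  d3:7  d4:3  d5:0  d6:0 → peak 11
Block S2@2: d1:8  d2:10  d3:10  d4:3  d5:0  d6:0 → peak 10
Block S2@3: d1:8  d2:7  d3:10  d4:6  d5:0  d6:0 → peak 10
Block S2@4: d1:8  d2:7  d3:7  d4:6  d5:3  d6:0 → peak 8
Block S2@5: d1:8  d2:7  d3:7  d4:3  d5:3  d6:3 → peak 8
Best is Block S2@4, peak 8.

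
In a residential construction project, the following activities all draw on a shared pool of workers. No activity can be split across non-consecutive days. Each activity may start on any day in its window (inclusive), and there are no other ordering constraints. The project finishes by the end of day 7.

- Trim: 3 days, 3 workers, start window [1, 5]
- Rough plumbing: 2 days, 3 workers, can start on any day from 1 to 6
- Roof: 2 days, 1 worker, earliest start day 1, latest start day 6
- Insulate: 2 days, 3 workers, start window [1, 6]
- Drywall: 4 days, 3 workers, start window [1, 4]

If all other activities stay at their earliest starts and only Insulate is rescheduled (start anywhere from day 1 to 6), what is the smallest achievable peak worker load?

10

Insulate@1: d1:13  d2:13  d3:6  d4:3  d5:0  d6:0  d7:0 → peak 13
Insulate@2: d1:10  d2:13  d3:9  d4:3  d5:0  d6:0  d7:0 → peak 13
Insulate@3: d1:10  d2:10  d3:9  d4:6  d5:0  d6:0  d7:0 → peak 10
Insulate@4: d1:10  d2:10  d3:6  d4:6  d5:3  d6:0  d7:0 → peak 10
Insulate@5: d1:10  d2:10  d3:6  d4:3  d5:3  d6:3  d7:0 → peak 10
Insulate@6: d1:10  d2:10  d3:6  d4:3  d5:0  d6:3  d7:3 → peak 10
Best is Insulate@3, peak 10.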